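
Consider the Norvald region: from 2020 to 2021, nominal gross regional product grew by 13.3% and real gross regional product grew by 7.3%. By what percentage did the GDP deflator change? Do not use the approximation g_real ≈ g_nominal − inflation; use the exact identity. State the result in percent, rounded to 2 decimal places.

5.59%

(1 + g_nom) = (1 + g_real)(1 + π), so π = 1.1330 / 1.0730 − 1 = 0.05592.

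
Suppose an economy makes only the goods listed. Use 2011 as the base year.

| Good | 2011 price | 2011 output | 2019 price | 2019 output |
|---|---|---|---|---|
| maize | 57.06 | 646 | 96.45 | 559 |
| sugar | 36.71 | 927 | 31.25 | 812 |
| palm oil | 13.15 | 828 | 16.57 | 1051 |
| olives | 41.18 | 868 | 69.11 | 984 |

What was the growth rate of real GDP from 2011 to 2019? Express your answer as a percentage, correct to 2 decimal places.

Real GDP 2011 = Nominal GDP 2011 = 57.06·646 + 36.71·927 + 13.15·828 + 41.18·868 = 117523.37.
Real GDP 2019 (at 2011 prices) = 57.06·559 + 36.71·812 + 13.15·1051 + 41.18·984 = 116046.83.
Real growth = 116046.83/117523.37 − 1 = -0.0126.

-1.26%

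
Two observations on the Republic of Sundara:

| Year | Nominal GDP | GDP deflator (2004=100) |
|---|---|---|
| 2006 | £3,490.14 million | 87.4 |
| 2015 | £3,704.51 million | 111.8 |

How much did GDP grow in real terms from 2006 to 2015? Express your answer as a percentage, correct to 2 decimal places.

-17.02%

Real GDP 2006 = 3490.14 / 0.874 = 3993.30.
Real GDP 2015 = 3704.51 / 1.118 = 3313.52.
Real growth = 3313.52 / 3993.30 − 1 = -0.1702.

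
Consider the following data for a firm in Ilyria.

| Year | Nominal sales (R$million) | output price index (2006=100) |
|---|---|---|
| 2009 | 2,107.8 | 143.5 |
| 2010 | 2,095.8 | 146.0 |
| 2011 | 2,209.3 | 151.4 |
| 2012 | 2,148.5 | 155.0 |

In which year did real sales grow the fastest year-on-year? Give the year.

2011

2010: real = 2095.8/1.460 = 1435.48; growth vs 2009 (1468.85) = -2.27%.
2011: real = 2209.3/1.514 = 1459.25; growth vs 2010 (1435.48) = 1.66%.
2012: real = 2148.5/1.550 = 1386.13; growth vs 2011 (1459.25) = -5.01%.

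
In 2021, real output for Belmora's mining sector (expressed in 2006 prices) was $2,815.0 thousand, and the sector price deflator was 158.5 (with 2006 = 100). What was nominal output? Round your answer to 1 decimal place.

Nominal output = Real × (sector price deflator/100) = 2815.0 × 1.585 = 4461.78.

$4,461.8 thousand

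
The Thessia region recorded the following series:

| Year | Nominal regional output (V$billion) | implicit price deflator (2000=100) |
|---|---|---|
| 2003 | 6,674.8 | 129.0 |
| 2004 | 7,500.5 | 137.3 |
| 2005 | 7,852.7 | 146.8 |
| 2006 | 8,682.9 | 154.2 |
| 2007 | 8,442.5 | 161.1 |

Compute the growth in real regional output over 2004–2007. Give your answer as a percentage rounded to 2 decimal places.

-4.07%

Real regional output 2004 = 7500.5/1.373 = 5462.86.
Real regional output 2007 = 8442.5/1.611 = 5240.53.
Change = 5240.53/5462.86 − 1 = -0.0407.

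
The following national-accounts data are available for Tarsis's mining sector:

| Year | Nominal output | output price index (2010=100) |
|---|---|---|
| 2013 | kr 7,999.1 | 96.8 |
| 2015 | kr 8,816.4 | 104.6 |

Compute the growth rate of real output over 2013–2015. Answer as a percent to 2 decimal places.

Deflate each year: 2013 → 7999.1/0.968 = 8263.53; 2015 → 8816.4/1.046 = 8428.68.
So real output changed by 8428.68/8263.53 − 1 = 0.0200, i.e. 2.00%.

2.00%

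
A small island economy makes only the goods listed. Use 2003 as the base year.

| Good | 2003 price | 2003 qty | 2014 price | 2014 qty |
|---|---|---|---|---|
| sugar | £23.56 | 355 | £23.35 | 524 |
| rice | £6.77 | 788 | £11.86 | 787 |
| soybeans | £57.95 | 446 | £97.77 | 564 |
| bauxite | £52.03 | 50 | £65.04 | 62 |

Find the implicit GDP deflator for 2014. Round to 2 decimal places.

150.69

Nominal GDP 2014 = 23.35·524 + 11.86·787 + 97.77·564 + 65.04·62 = 80743.98.
Real GDP 2014 (at 2003 prices) = 23.56·524 + 6.77·787 + 57.95·564 + 52.03·62 = 53583.09.
Deflator = Nominal/Real × 100 = 80743.98/53583.09 × 100 = 150.689.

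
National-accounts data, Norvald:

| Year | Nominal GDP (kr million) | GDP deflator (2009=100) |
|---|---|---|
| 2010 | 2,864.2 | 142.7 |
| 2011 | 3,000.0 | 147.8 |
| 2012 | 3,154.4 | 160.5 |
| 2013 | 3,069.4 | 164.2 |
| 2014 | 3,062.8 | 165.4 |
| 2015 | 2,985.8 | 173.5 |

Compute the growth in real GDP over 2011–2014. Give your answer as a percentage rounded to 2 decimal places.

Real GDP 2011 = 3000.0/1.478 = 2029.77.
Real GDP 2014 = 3062.8/1.654 = 1851.75.
Change = 1851.75/2029.77 − 1 = -0.0877.

-8.77%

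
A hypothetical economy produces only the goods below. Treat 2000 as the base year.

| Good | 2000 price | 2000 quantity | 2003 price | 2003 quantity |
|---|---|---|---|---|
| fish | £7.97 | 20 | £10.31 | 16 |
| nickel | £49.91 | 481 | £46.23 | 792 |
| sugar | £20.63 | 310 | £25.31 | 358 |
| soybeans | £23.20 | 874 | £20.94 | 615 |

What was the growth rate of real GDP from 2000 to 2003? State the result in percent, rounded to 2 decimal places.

Real GDP 2000 = Nominal GDP 2000 = 7.97·20 + 49.91·481 + 20.63·310 + 23.20·874 = 50838.21.
Real GDP 2003 (at 2000 prices) = 7.97·16 + 49.91·792 + 20.63·358 + 23.20·615 = 61309.78.
Real growth = 61309.78/50838.21 − 1 = 0.2060.

20.60%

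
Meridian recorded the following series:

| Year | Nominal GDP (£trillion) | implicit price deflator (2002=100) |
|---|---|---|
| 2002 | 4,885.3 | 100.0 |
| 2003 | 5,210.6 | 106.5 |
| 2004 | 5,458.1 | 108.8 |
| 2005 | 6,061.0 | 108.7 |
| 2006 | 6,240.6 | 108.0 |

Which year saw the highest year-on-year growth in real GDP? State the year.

2005

2003: real = 5210.6/1.065 = 4892.58; growth vs 2002 (4885.30) = 0.15%.
2004: real = 5458.1/1.088 = 5016.64; growth vs 2003 (4892.58) = 2.54%.
2005: real = 6061.0/1.087 = 5575.90; growth vs 2004 (5016.64) = 11.15%.
2006: real = 6240.6/1.080 = 5778.33; growth vs 2005 (5575.90) = 3.63%.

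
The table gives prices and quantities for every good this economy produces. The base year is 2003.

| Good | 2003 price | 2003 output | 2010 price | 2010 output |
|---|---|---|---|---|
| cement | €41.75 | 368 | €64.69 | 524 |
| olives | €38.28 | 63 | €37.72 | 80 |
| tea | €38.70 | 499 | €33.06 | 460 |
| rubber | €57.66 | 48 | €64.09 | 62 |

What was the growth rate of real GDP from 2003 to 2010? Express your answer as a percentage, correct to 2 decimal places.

16.21%

Real GDP 2003 = Nominal GDP 2003 = 41.75·368 + 38.28·63 + 38.70·499 + 57.66·48 = 39854.62.
Real GDP 2010 (at 2003 prices) = 41.75·524 + 38.28·80 + 38.70·460 + 57.66·62 = 46316.32.
Real growth = 46316.32/39854.62 − 1 = 0.1621.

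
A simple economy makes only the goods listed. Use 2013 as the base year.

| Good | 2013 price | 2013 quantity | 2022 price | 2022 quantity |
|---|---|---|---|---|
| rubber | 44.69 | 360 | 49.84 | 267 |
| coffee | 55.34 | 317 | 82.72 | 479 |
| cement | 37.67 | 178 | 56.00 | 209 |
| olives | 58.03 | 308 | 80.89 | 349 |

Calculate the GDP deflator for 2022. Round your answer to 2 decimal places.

139.51

Nominal GDP 2022 = 49.84·267 + 82.72·479 + 56.00·209 + 80.89·349 = 92864.77.
Real GDP 2022 (at 2013 prices) = 44.69·267 + 55.34·479 + 37.67·209 + 58.03·349 = 66565.59.
Deflator = Nominal/Real × 100 = 92864.77/66565.59 × 100 = 139.509.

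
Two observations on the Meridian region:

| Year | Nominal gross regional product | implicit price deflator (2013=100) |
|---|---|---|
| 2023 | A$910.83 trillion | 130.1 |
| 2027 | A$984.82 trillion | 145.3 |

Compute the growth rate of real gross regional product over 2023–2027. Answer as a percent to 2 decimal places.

Deflate each year: 2023 → 910.83/1.301 = 700.10; 2027 → 984.82/1.453 = 677.78.
So real gross regional product changed by 677.78/700.10 − 1 = -0.0319, i.e. -3.19%.

-3.19%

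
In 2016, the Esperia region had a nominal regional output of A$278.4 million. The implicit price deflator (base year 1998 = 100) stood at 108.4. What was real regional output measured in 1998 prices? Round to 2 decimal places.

Real regional output = Nominal / (implicit price deflator/100) = 278.4 / 1.084 = 256.83.

A$256.83 million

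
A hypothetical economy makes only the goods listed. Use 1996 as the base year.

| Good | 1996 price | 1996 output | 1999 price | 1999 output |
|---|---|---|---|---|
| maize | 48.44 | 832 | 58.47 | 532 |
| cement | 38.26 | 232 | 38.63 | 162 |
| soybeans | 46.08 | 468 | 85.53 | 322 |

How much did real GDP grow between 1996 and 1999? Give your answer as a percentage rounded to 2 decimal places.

-33.84%

Real GDP 1996 = Nominal GDP 1996 = 48.44·832 + 38.26·232 + 46.08·468 = 70743.84.
Real GDP 1999 (at 1996 prices) = 48.44·532 + 38.26·162 + 46.08·322 = 46805.96.
Real growth = 46805.96/70743.84 − 1 = -0.3384.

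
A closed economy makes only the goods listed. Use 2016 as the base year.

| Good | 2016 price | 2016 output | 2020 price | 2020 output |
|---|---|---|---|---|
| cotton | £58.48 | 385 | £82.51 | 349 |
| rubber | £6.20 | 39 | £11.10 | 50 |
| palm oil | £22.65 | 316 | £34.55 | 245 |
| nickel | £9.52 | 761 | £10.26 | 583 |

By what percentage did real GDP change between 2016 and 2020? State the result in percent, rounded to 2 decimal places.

Real GDP 2016 = Nominal GDP 2016 = 58.48·385 + 6.20·39 + 22.65·316 + 9.52·761 = 37158.72.
Real GDP 2020 (at 2016 prices) = 58.48·349 + 6.20·50 + 22.65·245 + 9.52·583 = 31818.93.
Real growth = 31818.93/37158.72 − 1 = -0.1437.

-14.37%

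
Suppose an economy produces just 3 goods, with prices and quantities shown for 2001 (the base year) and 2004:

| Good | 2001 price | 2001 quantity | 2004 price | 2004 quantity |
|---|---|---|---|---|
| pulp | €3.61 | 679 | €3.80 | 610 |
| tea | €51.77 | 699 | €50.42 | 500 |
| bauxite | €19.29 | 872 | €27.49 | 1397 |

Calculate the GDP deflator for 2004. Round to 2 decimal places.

Nominal GDP 2004 = 3.80·610 + 50.42·500 + 27.49·1397 = 65931.53.
Real GDP 2004 (at 2001 prices) = 3.61·610 + 51.77·500 + 19.29·1397 = 55035.23.
Deflator = Nominal/Real × 100 = 65931.53/55035.23 × 100 = 119.799.

119.80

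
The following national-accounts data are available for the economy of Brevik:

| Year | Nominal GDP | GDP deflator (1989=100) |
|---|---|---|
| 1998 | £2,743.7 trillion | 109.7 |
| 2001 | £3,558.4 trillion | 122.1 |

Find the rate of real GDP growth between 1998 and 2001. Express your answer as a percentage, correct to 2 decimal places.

16.52%

Deflate each year: 1998 → 2743.7/1.097 = 2501.09; 2001 → 3558.4/1.221 = 2914.33.
So real GDP changed by 2914.33/2501.09 − 1 = 0.1652, i.e. 16.52%.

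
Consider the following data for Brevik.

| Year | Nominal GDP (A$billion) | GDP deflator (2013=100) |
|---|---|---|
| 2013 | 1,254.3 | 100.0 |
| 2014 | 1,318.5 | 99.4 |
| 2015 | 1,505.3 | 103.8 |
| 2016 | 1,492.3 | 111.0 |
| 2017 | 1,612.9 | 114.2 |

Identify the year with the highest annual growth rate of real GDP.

2015

2014: real = 1318.5/0.994 = 1326.46; growth vs 2013 (1254.30) = 5.75%.
2015: real = 1505.3/1.038 = 1450.19; growth vs 2014 (1326.46) = 9.33%.
2016: real = 1492.3/1.110 = 1344.41; growth vs 2015 (1450.19) = -7.29%.
2017: real = 1612.9/1.142 = 1412.35; growth vs 2016 (1344.41) = 5.05%.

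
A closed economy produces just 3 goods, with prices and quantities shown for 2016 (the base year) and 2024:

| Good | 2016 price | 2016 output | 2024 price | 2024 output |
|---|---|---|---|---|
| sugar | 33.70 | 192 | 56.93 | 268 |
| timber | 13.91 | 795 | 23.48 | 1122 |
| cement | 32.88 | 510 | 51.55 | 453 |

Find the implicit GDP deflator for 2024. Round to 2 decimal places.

164.30

Nominal GDP 2024 = 56.93·268 + 23.48·1122 + 51.55·453 = 64953.95.
Real GDP 2024 (at 2016 prices) = 33.70·268 + 13.91·1122 + 32.88·453 = 39533.26.
Deflator = Nominal/Real × 100 = 64953.95/39533.26 × 100 = 164.302.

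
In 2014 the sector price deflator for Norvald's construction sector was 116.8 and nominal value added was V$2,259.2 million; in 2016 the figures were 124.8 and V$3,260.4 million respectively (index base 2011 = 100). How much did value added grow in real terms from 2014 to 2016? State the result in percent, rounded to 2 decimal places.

35.07%

Real value added 2014 = 2259.2 / 1.168 = 1934.25.
Real value added 2016 = 3260.4 / 1.248 = 2612.50.
Real growth = 2612.50 / 1934.25 − 1 = 0.3507.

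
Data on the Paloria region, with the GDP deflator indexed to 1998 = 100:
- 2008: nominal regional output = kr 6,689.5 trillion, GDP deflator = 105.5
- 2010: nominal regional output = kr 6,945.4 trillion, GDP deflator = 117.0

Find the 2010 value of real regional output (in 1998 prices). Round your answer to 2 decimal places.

kr 5,936.24 trillion

Real regional output = Nominal / (GDP deflator/100) = 6945.4 / 1.170 = 5936.24.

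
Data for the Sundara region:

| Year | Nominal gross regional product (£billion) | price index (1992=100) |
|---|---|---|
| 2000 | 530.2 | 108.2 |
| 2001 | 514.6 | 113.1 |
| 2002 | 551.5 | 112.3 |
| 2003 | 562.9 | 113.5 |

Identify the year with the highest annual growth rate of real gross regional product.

2002

2001: real = 514.6/1.131 = 455.00; growth vs 2000 (490.02) = -7.15%.
2002: real = 551.5/1.123 = 491.10; growth vs 2001 (455.00) = 7.93%.
2003: real = 562.9/1.135 = 495.95; growth vs 2002 (491.10) = 0.99%.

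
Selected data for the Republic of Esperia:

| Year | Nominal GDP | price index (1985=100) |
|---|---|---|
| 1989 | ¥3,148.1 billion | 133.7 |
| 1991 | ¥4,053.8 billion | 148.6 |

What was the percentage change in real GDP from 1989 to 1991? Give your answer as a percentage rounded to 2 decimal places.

15.86%

Deflate each year: 1989 → 3148.1/1.337 = 2354.60; 1991 → 4053.8/1.486 = 2727.99.
So real GDP changed by 2727.99/2354.60 − 1 = 0.1586, i.e. 15.86%.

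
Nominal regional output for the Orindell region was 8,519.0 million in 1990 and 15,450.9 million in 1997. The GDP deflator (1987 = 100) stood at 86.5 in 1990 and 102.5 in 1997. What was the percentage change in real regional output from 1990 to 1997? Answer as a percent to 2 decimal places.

Real regional output 1990 = 8519.0 / 0.865 = 9848.55.
Real regional output 1997 = 15450.9 / 1.025 = 15074.05.
Real growth = 15074.05 / 9848.55 − 1 = 0.5306.

53.06%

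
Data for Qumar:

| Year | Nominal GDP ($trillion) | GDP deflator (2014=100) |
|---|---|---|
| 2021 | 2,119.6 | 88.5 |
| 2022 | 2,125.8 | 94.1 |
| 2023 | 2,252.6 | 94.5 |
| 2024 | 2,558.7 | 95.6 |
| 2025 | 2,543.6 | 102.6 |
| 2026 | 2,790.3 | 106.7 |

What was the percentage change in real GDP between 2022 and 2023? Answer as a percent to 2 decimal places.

5.52%

Real GDP 2022 = 2125.8/0.941 = 2259.09.
Real GDP 2023 = 2252.6/0.945 = 2383.70.
Change = 2383.70/2259.09 − 1 = 0.0552.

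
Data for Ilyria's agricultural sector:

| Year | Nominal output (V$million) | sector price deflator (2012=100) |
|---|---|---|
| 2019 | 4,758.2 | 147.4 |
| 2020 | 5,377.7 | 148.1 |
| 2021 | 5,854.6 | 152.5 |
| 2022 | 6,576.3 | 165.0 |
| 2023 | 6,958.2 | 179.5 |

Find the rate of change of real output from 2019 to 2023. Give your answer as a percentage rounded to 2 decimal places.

20.08%

Real output 2019 = 4758.2/1.474 = 3228.09.
Real output 2023 = 6958.2/1.795 = 3876.43.
Change = 3876.43/3228.09 − 1 = 0.2008.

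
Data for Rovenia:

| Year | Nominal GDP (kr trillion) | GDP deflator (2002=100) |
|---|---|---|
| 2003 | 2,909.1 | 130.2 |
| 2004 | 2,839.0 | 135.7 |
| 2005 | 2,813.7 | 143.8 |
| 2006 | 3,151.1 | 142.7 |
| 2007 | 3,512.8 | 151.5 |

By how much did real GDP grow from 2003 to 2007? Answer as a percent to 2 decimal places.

Real GDP 2003 = 2909.1/1.302 = 2234.33.
Real GDP 2007 = 3512.8/1.515 = 2318.68.
Change = 2318.68/2234.33 − 1 = 0.0378.

3.78%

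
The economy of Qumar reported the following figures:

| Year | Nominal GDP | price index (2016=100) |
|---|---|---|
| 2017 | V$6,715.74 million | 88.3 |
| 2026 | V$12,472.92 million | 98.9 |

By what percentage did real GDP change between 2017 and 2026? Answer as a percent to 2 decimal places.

Real GDP 2017 = 6715.74 / 0.883 = 7605.59.
Real GDP 2026 = 12472.92 / 0.989 = 12611.65.
Real growth = 12611.65 / 7605.59 − 1 = 0.6582.

65.82%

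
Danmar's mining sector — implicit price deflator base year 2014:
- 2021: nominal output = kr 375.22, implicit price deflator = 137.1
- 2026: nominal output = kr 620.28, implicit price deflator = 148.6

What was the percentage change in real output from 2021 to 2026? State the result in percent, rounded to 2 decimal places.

52.52%

Deflate each year: 2021 → 375.22/1.371 = 273.68; 2026 → 620.28/1.486 = 417.42.
So real output changed by 417.42/273.68 − 1 = 0.5252, i.e. 52.52%.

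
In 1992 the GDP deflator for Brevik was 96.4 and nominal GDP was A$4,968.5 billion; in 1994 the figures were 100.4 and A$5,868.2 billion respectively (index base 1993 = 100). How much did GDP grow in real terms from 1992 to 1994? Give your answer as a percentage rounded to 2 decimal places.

13.40%

Deflate each year: 1992 → 4968.5/0.964 = 5154.05; 1994 → 5868.2/1.004 = 5844.82.
So real GDP changed by 5844.82/5154.05 − 1 = 0.1340, i.e. 13.40%.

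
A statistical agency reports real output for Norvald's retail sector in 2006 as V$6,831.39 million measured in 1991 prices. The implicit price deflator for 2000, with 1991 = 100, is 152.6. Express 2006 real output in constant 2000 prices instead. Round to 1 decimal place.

V$10,424.7 million

Real output in 2000 prices = Real output in 1991 prices × (P_2000/P_1991) = 6831.39 × 1.526 = 10424.70.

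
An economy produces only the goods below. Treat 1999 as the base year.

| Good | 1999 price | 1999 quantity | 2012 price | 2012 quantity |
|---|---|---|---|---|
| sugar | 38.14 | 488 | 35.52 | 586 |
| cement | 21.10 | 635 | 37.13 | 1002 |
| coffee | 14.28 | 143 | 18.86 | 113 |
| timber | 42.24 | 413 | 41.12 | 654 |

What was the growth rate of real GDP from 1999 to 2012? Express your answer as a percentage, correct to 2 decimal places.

Real GDP 1999 = Nominal GDP 1999 = 38.14·488 + 21.10·635 + 14.28·143 + 42.24·413 = 51497.98.
Real GDP 2012 (at 1999 prices) = 38.14·586 + 21.10·1002 + 14.28·113 + 42.24·654 = 72730.84.
Real growth = 72730.84/51497.98 − 1 = 0.4123.

41.23%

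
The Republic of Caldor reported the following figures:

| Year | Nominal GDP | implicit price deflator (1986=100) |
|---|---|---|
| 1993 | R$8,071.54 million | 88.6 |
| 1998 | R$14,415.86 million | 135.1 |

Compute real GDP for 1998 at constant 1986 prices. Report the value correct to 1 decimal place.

Real GDP = Nominal / (implicit price deflator/100) = 14415.86 / 1.351 = 10670.51.

R$10,670.5 million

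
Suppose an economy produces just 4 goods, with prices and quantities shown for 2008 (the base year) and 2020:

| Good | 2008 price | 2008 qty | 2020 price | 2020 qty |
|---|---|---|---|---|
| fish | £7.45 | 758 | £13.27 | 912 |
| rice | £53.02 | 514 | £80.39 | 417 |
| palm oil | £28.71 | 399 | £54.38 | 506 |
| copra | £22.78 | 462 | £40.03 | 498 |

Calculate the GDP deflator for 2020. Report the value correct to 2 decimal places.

Nominal GDP 2020 = 13.27·912 + 80.39·417 + 54.38·506 + 40.03·498 = 93076.09.
Real GDP 2020 (at 2008 prices) = 7.45·912 + 53.02·417 + 28.71·506 + 22.78·498 = 54775.44.
Deflator = Nominal/Real × 100 = 93076.09/54775.44 × 100 = 169.923.

169.92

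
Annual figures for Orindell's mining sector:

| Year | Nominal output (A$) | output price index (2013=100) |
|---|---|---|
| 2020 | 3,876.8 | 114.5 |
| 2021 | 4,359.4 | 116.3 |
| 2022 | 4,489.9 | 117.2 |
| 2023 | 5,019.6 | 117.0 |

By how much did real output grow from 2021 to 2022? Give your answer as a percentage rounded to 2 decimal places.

Real output 2021 = 4359.4/1.163 = 3748.41.
Real output 2022 = 4489.9/1.172 = 3830.97.
Change = 3830.97/3748.41 − 1 = 0.0220.

2.20%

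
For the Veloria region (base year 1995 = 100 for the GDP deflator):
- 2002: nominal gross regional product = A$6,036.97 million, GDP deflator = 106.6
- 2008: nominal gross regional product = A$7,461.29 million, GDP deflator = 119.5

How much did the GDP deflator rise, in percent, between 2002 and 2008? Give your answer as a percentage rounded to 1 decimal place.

Price-level change = 119.5 / 106.6 − 1 = 0.1210.

12.1%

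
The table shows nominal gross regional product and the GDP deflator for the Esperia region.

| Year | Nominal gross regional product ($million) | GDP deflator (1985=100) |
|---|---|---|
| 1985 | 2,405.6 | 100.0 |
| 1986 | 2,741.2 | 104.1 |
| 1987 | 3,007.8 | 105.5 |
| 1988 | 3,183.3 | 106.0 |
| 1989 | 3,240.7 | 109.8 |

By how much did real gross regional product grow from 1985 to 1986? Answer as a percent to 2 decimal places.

9.46%

Real gross regional product 1985 = 2405.6/1.000 = 2405.60.
Real gross regional product 1986 = 2741.2/1.041 = 2633.24.
Change = 2633.24/2405.60 − 1 = 0.0946.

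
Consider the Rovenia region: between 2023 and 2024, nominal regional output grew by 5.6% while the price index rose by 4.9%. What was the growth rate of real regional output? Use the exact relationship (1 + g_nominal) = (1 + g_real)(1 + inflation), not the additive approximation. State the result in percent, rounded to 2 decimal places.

(1 + g_nom) = (1 + g_real)(1 + π), so g_real = 1.0560 / 1.0490 − 1 = 0.00667.

0.67%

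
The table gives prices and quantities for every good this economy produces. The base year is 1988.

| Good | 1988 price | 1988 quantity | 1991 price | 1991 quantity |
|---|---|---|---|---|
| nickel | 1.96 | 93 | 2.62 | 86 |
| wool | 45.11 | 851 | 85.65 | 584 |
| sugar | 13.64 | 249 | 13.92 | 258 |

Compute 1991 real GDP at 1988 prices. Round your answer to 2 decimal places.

Real GDP 1991 = Σ (p_1988 × q_1991) = 1.96·86 + 45.11·584 + 13.64·258 = 30031.92.

30031.92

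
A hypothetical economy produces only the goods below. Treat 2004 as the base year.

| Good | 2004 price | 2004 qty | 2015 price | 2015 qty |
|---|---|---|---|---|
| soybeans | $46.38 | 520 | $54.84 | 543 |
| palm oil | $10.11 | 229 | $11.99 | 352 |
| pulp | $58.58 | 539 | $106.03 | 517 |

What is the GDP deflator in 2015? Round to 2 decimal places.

150.46

Nominal GDP 2015 = 54.84·543 + 11.99·352 + 106.03·517 = 88816.11.
Real GDP 2015 (at 2004 prices) = 46.38·543 + 10.11·352 + 58.58·517 = 59028.92.
Deflator = Nominal/Real × 100 = 88816.11/59028.92 × 100 = 150.462.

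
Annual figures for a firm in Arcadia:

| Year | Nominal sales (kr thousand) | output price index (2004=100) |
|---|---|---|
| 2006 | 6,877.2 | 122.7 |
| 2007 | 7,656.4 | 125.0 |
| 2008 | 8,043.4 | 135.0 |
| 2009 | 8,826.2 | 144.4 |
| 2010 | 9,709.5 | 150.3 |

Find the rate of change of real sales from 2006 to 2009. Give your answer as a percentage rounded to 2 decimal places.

Real sales 2006 = 6877.2/1.227 = 5604.89.
Real sales 2009 = 8826.2/1.444 = 6112.33.
Change = 6112.33/5604.89 − 1 = 0.0905.

9.05%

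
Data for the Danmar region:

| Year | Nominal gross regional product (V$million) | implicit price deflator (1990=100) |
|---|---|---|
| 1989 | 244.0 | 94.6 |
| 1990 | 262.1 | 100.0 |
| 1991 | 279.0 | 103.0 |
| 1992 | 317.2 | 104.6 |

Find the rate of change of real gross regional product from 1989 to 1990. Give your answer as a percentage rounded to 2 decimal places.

1.62%

Real gross regional product 1989 = 244.0/0.946 = 257.93.
Real gross regional product 1990 = 262.1/1.000 = 262.10.
Change = 262.10/257.93 − 1 = 0.0162.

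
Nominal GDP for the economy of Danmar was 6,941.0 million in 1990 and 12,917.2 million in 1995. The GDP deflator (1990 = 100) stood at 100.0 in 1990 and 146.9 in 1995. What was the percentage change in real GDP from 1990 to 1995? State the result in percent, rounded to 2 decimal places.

26.68%

Real GDP 1990 = 6941.0 / 1.000 = 6941.00.
Real GDP 1995 = 12917.2 / 1.469 = 8793.19.
Real growth = 8793.19 / 6941.00 − 1 = 0.2668.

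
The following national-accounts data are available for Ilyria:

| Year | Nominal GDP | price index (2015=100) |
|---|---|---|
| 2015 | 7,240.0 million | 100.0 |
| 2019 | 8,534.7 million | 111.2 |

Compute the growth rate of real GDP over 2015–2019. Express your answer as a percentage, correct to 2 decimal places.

6.01%

Deflate each year: 2015 → 7240.0/1.000 = 7240.00; 2019 → 8534.7/1.112 = 7675.09.
So real GDP changed by 7675.09/7240.00 − 1 = 0.0601, i.e. 6.01%.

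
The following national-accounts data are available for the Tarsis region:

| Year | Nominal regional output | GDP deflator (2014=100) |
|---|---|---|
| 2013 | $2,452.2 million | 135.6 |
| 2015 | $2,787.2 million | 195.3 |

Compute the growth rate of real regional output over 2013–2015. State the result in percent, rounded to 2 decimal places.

Real regional output 2013 = 2452.2 / 1.356 = 1808.41.
Real regional output 2015 = 2787.2 / 1.953 = 1427.14.
Real growth = 1427.14 / 1808.41 − 1 = -0.2108.

-21.08%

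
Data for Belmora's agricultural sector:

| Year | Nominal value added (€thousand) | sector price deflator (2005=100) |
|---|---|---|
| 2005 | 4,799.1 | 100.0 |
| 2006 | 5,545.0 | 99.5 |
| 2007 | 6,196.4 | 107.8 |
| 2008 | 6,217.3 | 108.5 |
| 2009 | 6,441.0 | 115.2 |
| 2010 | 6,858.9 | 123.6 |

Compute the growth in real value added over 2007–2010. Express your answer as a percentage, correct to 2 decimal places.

Real value added 2007 = 6196.4/1.078 = 5748.05.
Real value added 2010 = 6858.9/1.236 = 5549.27.
Change = 5549.27/5748.05 − 1 = -0.0346.

-3.46%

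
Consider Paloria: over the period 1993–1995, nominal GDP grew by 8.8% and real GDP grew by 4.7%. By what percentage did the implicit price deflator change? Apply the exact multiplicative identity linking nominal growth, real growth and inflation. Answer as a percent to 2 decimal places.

(1 + g_nom) = (1 + g_real)(1 + π), so π = 1.0880 / 1.0470 − 1 = 0.03916.

3.92%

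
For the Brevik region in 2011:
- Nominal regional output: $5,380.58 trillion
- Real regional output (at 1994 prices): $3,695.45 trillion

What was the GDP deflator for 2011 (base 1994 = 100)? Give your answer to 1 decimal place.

145.6

GDP deflator = (Nominal / Real) × 100 = 5380.58 / 3695.45 × 100 = 145.60.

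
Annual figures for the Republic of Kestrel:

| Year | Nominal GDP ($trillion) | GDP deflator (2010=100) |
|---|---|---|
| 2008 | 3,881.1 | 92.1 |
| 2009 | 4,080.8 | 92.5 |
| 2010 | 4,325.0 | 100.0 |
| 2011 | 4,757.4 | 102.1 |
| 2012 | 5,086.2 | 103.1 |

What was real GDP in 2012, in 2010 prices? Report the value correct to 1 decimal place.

$4,933.3 trillion

Real GDP 2012 = 5086.2 / 1.031 = 4933.27.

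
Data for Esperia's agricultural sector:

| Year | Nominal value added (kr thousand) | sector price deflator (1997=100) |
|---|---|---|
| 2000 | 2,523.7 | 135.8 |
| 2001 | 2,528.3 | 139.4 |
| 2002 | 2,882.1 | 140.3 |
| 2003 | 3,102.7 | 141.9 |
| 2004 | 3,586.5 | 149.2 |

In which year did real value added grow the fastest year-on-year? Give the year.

2001: real = 2528.3/1.394 = 1813.70; growth vs 2000 (1858.39) = -2.40%.
2002: real = 2882.1/1.403 = 2054.24; growth vs 2001 (1813.70) = 13.26%.
2003: real = 3102.7/1.419 = 2186.54; growth vs 2002 (2054.24) = 6.44%.
2004: real = 3586.5/1.492 = 2403.82; growth vs 2003 (2186.54) = 9.94%.

2002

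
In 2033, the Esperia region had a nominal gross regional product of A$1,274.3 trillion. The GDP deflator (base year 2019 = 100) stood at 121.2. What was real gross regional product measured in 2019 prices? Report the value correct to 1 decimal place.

Real gross regional product = Nominal / (GDP deflator/100) = 1274.3 / 1.212 = 1051.40.

A$1,051.4 trillion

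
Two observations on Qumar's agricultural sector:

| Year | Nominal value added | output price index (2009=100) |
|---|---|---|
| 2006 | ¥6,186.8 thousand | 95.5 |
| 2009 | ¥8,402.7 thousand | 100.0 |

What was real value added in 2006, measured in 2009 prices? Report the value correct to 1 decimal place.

Real value added = Nominal / (output price index/100) = 6186.8 / 0.955 = 6478.32.

¥6,478.3 thousand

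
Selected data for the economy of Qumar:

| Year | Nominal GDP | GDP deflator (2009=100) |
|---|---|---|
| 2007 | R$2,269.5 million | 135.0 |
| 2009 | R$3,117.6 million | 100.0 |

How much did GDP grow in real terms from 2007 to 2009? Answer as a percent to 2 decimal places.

85.45%

Real GDP 2007 = 2269.5 / 1.350 = 1681.11.
Real GDP 2009 = 3117.6 / 1.000 = 3117.60.
Real growth = 3117.60 / 1681.11 − 1 = 0.8545.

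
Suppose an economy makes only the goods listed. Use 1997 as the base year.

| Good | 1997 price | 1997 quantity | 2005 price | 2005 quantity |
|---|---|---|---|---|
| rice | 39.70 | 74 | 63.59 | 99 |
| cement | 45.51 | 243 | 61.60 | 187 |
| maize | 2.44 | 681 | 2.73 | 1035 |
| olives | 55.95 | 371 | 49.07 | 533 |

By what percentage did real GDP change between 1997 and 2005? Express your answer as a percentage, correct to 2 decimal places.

Real GDP 1997 = Nominal GDP 1997 = 39.70·74 + 45.51·243 + 2.44·681 + 55.95·371 = 36415.82.
Real GDP 2005 (at 1997 prices) = 39.70·99 + 45.51·187 + 2.44·1035 + 55.95·533 = 44787.42.
Real growth = 44787.42/36415.82 − 1 = 0.2299.

22.99%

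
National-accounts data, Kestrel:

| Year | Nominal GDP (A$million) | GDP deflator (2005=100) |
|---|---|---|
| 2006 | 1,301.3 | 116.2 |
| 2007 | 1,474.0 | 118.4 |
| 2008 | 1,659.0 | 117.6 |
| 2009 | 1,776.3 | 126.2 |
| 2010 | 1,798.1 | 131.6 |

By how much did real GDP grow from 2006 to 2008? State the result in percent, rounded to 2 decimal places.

25.97%

Real GDP 2006 = 1301.3/1.162 = 1119.88.
Real GDP 2008 = 1659.0/1.176 = 1410.71.
Change = 1410.71/1119.88 − 1 = 0.2597.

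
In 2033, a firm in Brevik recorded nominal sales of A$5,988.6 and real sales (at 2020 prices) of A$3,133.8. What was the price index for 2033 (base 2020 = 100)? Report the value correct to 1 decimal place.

191.1

price index = (Nominal / Real) × 100 = 5988.6 / 3133.8 × 100 = 191.10.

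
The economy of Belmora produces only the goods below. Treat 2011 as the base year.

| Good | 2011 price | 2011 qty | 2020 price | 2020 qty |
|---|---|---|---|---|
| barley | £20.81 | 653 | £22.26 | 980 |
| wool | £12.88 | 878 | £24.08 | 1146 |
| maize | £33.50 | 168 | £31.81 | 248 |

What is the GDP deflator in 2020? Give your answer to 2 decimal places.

131.84

Nominal GDP 2020 = 22.26·980 + 24.08·1146 + 31.81·248 = 57299.36.
Real GDP 2020 (at 2011 prices) = 20.81·980 + 12.88·1146 + 33.50·248 = 43462.28.
Deflator = Nominal/Real × 100 = 57299.36/43462.28 × 100 = 131.837.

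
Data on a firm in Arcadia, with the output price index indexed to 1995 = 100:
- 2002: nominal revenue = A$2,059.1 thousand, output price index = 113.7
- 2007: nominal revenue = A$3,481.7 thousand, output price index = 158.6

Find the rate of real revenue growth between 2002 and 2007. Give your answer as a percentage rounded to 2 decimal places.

21.22%

Real revenue 2002 = 2059.1 / 1.137 = 1810.99.
Real revenue 2007 = 3481.7 / 1.586 = 2195.27.
Real growth = 2195.27 / 1810.99 − 1 = 0.2122.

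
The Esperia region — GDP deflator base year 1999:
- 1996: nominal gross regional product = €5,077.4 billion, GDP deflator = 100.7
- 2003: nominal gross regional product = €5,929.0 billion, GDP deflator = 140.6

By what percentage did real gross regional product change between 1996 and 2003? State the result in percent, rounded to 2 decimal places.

-16.37%

Deflate each year: 1996 → 5077.4/1.007 = 5042.11; 2003 → 5929.0/1.406 = 4216.93.
So real gross regional product changed by 4216.93/5042.11 − 1 = -0.1637, i.e. -16.37%.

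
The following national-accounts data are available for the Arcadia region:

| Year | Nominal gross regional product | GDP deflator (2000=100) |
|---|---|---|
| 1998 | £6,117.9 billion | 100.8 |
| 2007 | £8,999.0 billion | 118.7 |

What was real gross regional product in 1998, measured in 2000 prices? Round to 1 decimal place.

Real gross regional product = Nominal / (GDP deflator/100) = 6117.9 / 1.008 = 6069.35.

£6,069.3 billion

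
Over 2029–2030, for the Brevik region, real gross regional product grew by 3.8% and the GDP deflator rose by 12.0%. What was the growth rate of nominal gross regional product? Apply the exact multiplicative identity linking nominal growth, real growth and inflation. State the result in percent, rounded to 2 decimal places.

16.26%

(1 + g_nom) = (1 + g_real)(1 + π) = 1.0380 × 1.1200 = 1.16256.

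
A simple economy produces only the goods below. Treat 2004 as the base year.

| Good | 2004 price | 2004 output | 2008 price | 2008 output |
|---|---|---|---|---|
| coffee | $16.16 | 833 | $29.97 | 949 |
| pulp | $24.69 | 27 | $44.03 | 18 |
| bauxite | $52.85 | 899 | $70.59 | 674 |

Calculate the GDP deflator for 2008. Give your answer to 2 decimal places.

149.44

Nominal GDP 2008 = 29.97·949 + 44.03·18 + 70.59·674 = 76811.73.
Real GDP 2008 (at 2004 prices) = 16.16·949 + 24.69·18 + 52.85·674 = 51401.16.
Deflator = Nominal/Real × 100 = 76811.73/51401.16 × 100 = 149.436.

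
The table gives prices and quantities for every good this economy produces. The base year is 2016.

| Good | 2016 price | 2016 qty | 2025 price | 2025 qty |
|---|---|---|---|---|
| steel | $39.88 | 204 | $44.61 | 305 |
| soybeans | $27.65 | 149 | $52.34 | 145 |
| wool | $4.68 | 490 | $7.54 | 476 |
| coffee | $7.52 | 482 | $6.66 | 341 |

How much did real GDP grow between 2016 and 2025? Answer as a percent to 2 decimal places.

15.36%

Real GDP 2016 = Nominal GDP 2016 = 39.88·204 + 27.65·149 + 4.68·490 + 7.52·482 = 18173.21.
Real GDP 2025 (at 2016 prices) = 39.88·305 + 27.65·145 + 4.68·476 + 7.52·341 = 20964.65.
Real growth = 20964.65/18173.21 − 1 = 0.1536.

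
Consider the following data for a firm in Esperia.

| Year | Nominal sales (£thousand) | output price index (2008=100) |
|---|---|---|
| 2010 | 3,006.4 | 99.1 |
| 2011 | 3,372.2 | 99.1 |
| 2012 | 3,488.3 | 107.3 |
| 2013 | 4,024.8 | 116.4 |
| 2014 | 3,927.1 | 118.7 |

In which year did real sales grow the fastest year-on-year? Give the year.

2011: real = 3372.2/0.991 = 3402.83; growth vs 2010 (3033.70) = 12.17%.
2012: real = 3488.3/1.073 = 3250.98; growth vs 2011 (3402.83) = -4.46%.
2013: real = 4024.8/1.164 = 3457.73; growth vs 2012 (3250.98) = 6.36%.
2014: real = 3927.1/1.187 = 3308.42; growth vs 2013 (3457.73) = -4.32%.

2011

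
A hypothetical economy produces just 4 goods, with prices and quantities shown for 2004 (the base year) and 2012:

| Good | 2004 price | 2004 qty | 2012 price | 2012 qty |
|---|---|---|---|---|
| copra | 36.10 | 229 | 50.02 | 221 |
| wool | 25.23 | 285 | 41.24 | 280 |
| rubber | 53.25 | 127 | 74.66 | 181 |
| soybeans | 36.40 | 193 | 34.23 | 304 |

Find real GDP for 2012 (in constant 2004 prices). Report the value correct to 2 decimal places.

Real GDP 2012 = Σ (p_2004 × q_2012) = 36.10·221 + 25.23·280 + 53.25·181 + 36.40·304 = 35746.35.

35746.35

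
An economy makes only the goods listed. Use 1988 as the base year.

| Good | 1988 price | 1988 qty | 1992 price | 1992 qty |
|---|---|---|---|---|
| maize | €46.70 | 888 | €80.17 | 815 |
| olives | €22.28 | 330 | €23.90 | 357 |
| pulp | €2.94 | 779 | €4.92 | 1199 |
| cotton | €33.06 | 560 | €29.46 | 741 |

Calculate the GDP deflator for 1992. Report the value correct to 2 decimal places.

137.23

Nominal GDP 1992 = 80.17·815 + 23.90·357 + 4.92·1199 + 29.46·741 = 101599.79.
Real GDP 1992 (at 1988 prices) = 46.70·815 + 22.28·357 + 2.94·1199 + 33.06·741 = 74036.98.
Deflator = Nominal/Real × 100 = 101599.79/74036.98 × 100 = 137.228.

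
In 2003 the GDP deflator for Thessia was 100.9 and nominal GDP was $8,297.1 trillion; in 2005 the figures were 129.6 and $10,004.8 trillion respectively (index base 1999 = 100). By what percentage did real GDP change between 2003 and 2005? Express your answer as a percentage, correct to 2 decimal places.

Deflate each year: 2003 → 8297.1/1.009 = 8223.09; 2005 → 10004.8/1.296 = 7719.75.
So real GDP changed by 7719.75/8223.09 − 1 = -0.0612, i.e. -6.12%.

-6.12%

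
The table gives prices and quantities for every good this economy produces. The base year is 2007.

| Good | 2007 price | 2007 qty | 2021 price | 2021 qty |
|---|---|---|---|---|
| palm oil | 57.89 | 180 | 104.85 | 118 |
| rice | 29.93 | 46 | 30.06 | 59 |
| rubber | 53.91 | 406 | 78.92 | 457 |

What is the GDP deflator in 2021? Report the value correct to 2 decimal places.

151.09

Nominal GDP 2021 = 104.85·118 + 30.06·59 + 78.92·457 = 50212.28.
Real GDP 2021 (at 2007 prices) = 57.89·118 + 29.93·59 + 53.91·457 = 33233.76.
Deflator = Nominal/Real × 100 = 50212.28/33233.76 × 100 = 151.088.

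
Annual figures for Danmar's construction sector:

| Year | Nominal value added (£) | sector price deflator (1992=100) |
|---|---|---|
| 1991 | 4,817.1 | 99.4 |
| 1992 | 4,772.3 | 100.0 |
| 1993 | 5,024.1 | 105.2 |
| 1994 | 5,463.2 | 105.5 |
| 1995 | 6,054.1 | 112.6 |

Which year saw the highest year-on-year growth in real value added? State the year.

1992: real = 4772.3/1.000 = 4772.30; growth vs 1991 (4846.18) = -1.52%.
1993: real = 5024.1/1.052 = 4775.76; growth vs 1992 (4772.30) = 0.07%.
1994: real = 5463.2/1.055 = 5178.39; growth vs 1993 (4775.76) = 8.43%.
1995: real = 6054.1/1.126 = 5376.64; growth vs 1994 (5178.39) = 3.83%.

1994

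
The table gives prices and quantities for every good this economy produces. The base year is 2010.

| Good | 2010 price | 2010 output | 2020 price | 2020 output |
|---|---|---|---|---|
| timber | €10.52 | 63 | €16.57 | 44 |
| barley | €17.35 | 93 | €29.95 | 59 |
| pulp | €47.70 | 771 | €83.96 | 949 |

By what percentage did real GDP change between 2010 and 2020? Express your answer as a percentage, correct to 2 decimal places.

19.72%

Real GDP 2010 = Nominal GDP 2010 = 10.52·63 + 17.35·93 + 47.70·771 = 39053.01.
Real GDP 2020 (at 2010 prices) = 10.52·44 + 17.35·59 + 47.70·949 = 46753.83.
Real growth = 46753.83/39053.01 − 1 = 0.1972.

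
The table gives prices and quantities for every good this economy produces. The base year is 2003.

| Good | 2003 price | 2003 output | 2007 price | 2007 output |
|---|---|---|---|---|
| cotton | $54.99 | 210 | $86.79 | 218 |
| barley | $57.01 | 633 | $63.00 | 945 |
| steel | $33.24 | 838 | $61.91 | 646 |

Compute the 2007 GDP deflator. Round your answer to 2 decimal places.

135.63

Nominal GDP 2007 = 86.79·218 + 63.00·945 + 61.91·646 = 118449.08.
Real GDP 2007 (at 2003 prices) = 54.99·218 + 57.01·945 + 33.24·646 = 87335.31.
Deflator = Nominal/Real × 100 = 118449.08/87335.31 × 100 = 135.626.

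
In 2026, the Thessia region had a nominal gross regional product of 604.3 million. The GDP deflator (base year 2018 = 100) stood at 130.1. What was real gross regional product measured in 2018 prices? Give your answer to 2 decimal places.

Real gross regional product = Nominal / (GDP deflator/100) = 604.3 / 1.301 = 464.49.

464.49 million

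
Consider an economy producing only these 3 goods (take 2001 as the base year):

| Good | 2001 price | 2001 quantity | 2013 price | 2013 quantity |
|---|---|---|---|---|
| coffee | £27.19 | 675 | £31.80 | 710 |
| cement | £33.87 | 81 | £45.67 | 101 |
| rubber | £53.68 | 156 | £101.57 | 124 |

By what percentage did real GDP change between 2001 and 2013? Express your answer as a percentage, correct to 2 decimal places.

-0.30%

Real GDP 2001 = Nominal GDP 2001 = 27.19·675 + 33.87·81 + 53.68·156 = 29470.80.
Real GDP 2013 (at 2001 prices) = 27.19·710 + 33.87·101 + 53.68·124 = 29382.09.
Real growth = 29382.09/29470.80 − 1 = -0.0030.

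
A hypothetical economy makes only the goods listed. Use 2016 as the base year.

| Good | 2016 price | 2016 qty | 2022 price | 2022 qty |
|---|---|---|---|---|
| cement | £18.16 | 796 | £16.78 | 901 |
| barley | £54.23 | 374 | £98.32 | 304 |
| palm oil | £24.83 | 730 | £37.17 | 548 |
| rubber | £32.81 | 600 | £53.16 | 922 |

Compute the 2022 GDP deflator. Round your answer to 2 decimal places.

Nominal GDP 2022 = 16.78·901 + 98.32·304 + 37.17·548 + 53.16·922 = 114390.74.
Real GDP 2022 (at 2016 prices) = 18.16·901 + 54.23·304 + 24.83·548 + 32.81·922 = 76705.74.
Deflator = Nominal/Real × 100 = 114390.74/76705.74 × 100 = 149.129.

149.13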